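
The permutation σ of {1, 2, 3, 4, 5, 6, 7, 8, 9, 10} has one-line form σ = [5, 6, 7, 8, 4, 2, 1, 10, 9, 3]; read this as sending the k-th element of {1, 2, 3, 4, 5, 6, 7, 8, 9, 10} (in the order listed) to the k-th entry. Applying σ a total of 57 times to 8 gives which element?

Tracing 8 → 10 → … returns to 8 after 7 steps, so 8 lies in a 7-cycle (1, 5, 4, 8, 10, 3, 7).
Powers repeat with period 7 on this cycle, and 57 mod 7 = 1, so σ^57(8) = σ^1(8).
Advancing 1 step from 8: 8 → 10.

10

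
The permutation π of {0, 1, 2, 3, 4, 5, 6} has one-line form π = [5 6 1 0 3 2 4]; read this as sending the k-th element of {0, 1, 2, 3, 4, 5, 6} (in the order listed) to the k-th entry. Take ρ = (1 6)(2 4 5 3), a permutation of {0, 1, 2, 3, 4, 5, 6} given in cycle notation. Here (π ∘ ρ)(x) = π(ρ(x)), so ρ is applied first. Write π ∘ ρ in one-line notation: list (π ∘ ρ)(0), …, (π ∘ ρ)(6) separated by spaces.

Chase each element through ρ then π: 0 → 0 → 5; 1 → 6 → 4; 2 → 4 → 3; 3 → 2 → 1; 4 → 5 → 2; 5 → 3 → 0; 6 → 1 → 6.
Collecting the images, π ∘ ρ = [5 4 3 1 2 0 6].

5 4 3 1 2 0 6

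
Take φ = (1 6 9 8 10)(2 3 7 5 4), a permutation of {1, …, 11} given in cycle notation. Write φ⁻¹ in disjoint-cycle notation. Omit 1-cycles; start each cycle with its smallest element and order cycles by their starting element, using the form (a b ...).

(1 10 8 9 6)(2 4 5 7 3)

If φ sends a → b within a cycle, φ⁻¹ sends b → a; equivalently, reverse each cycle.
Reversing each cycle of φ and rotating so the smallest element leads gives (1 10 8 9 6)(2 4 5 7 3).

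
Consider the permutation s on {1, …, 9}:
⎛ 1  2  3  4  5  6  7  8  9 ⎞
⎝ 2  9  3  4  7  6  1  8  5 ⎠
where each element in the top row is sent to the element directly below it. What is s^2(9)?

7

Tracing 9 → 5 → … returns to 9 after 5 steps, so 9 lies in a 5-cycle (1, 2, 9, 5, 7).
Stepping 2 places around the cycle: 9 → 5 → 7.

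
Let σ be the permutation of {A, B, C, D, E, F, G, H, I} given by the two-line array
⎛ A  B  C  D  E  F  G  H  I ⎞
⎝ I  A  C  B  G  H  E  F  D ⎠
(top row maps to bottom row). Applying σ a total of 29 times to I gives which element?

Tracing I → D → … returns to I after 4 steps, so I lies in a 4-cycle (A I D B).
Powers repeat with period 4 on this cycle, and 29 mod 4 = 1, so σ^29(I) = σ^1(I).
Stepping 1 place around the cycle: I → D.

D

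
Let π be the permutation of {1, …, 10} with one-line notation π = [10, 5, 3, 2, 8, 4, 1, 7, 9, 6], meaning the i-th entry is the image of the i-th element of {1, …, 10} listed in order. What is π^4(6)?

8

Tracing 6 → 4 → … returns to 6 after 8 steps, so 6 lies in an 8-cycle (1 10 6 4 2 5 8 7).
Advancing 4 steps from 6: 6 → 4 → 2 → 5 → 8.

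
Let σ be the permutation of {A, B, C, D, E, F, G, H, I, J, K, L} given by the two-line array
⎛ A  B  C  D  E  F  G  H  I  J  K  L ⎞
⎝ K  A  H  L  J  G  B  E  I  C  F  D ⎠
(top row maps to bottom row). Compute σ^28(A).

G

Tracing A → K → … returns to A after 5 steps, so A lies in a 5-cycle (A, K, F, G, B).
Powers repeat with period 5 on this cycle, and 28 mod 5 = 3, so σ^28(A) = σ^3(A).
Advancing 3 steps from A: A → K → F → G.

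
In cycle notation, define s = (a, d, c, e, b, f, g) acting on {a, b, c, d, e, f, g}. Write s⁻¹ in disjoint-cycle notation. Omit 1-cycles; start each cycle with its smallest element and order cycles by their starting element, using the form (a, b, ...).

The inverse reverses each cycle.
After reversing and putting each cycle's least element first, s⁻¹ = (a, g, f, b, e, c, d).

(a, g, f, b, e, c, d)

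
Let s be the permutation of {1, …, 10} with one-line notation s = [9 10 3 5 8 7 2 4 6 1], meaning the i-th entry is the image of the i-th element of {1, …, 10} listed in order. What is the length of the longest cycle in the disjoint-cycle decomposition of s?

6

Decomposing into disjoint cycles gives (1 9 6 7 2 10)(4 5 8); the longest has length 6.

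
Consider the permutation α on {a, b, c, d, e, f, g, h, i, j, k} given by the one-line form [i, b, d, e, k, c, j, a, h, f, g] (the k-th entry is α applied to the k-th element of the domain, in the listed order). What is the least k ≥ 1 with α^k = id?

Decomposing into disjoint cycles gives cycle lengths 7, 3, 1.
The order is lcm(7, 3) = 21.

21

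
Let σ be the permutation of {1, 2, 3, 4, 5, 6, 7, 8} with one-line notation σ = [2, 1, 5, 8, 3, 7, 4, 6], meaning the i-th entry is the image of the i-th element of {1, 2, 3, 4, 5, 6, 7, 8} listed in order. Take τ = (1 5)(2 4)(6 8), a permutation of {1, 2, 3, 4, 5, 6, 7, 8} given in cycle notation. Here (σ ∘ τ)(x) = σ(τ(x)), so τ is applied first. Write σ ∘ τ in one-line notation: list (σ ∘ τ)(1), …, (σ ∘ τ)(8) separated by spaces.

Chase each element through τ then σ: 1 → 5 → 3; 2 → 4 → 8; 3 → 3 → 5; 4 → 2 → 1; 5 → 1 → 2; 6 → 8 → 6; 7 → 7 → 4; 8 → 6 → 7.
Collecting the images, σ ∘ τ = [3 8 5 1 2 6 4 7].

3 8 5 1 2 6 4 7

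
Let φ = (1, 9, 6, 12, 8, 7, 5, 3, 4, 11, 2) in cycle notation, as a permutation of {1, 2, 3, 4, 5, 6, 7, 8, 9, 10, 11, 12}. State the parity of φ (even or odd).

The cycle lengths are 11, 1.
A cycle of length ℓ contributes ℓ−1 transpositions, so φ is a product of 10 transpositions — even.

even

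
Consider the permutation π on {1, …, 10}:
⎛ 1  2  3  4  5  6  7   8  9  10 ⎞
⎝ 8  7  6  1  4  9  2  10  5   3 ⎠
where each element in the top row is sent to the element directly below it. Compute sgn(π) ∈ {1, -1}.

In disjoint-cycle form the cycle lengths are 8, 2.
A cycle is odd iff its length is even; π has 2 even-length cycles, so sgn(π) = (−1)^2 and π is even.

1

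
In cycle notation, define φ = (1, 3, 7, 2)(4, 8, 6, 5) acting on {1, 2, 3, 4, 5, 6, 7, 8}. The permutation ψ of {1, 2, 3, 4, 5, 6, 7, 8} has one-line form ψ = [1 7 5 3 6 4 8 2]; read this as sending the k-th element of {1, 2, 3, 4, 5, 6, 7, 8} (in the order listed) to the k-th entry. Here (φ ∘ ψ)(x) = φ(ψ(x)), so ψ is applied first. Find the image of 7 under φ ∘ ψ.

6

(φ ∘ ψ)(7) = φ(ψ(7)). ψ(7) = 8, then φ(8) = 6. So (φ ∘ ψ)(7) = 6.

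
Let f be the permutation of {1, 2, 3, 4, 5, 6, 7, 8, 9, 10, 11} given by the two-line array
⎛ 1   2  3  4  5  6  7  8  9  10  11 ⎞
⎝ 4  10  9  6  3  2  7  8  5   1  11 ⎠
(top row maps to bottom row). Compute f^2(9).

3

Tracing 9 → 5 → … returns to 9 after 3 steps, so 9 lies in a 3-cycle (3, 9, 5).
Stepping 2 places around the cycle: 9 → 5 → 3.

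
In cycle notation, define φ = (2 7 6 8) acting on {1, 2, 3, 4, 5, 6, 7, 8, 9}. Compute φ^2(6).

2

6 lies in the 4-cycle (2 7 6 8).
Advancing 2 steps from 6: 6 → 8 → 2.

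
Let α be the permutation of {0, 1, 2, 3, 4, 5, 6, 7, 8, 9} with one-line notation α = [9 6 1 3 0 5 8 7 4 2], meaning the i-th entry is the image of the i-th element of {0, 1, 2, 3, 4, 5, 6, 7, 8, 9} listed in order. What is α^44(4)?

9

Tracing 4 → 0 → … returns to 4 after 7 steps, so 4 lies in a 7-cycle (0 9 2 1 6 8 4).
Powers repeat with period 7 on this cycle, and 44 mod 7 = 2, so α^44(4) = α^2(4).
Advancing 2 steps from 4: 4 → 0 → 9.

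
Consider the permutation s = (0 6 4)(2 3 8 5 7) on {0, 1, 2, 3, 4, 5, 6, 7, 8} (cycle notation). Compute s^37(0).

6

0 lies in the 3-cycle (0 6 4).
Since the cycle has length 3, s^37 acts on it the same as s^1 (37 mod 3 = 1).
Advancing 1 step from 0: 0 → 6.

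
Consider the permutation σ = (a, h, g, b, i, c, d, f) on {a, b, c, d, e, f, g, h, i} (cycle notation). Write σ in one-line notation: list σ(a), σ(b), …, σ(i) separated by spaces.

h i d f e a b g c

Image by image: a↦h, b↦i, c↦d, d↦f, e↦e, f↦a, g↦b, h↦g, i↦c.
Listing these in domain order gives h i d f e a b g c.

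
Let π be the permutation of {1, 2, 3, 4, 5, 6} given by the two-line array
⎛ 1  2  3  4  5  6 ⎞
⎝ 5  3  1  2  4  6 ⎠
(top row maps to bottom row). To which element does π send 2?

3

The entry below 2 in the array is 3, so π(2) = 3.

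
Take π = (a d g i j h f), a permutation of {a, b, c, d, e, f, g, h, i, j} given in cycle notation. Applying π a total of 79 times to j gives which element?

f

j lies in the 7-cycle (a d g i j h f).
On a 7-cycle, π^7 is the identity, so π^79 = π^2 there (79 ≡ 2 mod 7).
Advancing 2 steps from j: j → h → f.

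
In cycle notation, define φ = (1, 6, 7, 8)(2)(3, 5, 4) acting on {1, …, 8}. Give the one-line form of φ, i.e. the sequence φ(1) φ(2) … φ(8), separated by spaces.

6 2 5 3 4 7 8 1

Image by image: 1→6, 2→2, 3→5, 4→3, 5→4, 6→7, 7→8, 8→1.
Listing these in domain order gives 6 2 5 3 4 7 8 1.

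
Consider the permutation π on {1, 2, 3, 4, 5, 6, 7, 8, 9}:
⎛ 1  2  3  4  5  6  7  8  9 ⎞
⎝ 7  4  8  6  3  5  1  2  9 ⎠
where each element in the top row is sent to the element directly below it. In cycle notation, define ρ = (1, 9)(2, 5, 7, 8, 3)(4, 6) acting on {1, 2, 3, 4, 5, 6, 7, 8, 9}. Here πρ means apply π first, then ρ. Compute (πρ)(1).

(πρ)(1) = ρ(π(1)). π(1) = 7, then ρ(7) = 8. So (πρ)(1) = 8.

8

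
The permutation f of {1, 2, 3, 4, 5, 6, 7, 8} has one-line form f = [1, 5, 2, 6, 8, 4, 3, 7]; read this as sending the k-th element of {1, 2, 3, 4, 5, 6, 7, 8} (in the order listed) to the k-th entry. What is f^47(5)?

7

Tracing 5 → 8 → … returns to 5 after 5 steps, so 5 lies in a 5-cycle (2 5 8 7 3).
On a 5-cycle, f^5 is the identity, so f^47 = f^2 there (47 ≡ 2 mod 5).
Stepping 2 places around the cycle: 5 → 8 → 7.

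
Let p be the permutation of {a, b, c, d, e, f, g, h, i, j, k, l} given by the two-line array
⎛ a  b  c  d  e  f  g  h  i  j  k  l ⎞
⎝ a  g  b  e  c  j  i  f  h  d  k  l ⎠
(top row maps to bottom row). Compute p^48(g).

f

Tracing g → i → … returns to g after 9 steps, so g lies in a 9-cycle (b, g, i, h, f, j, d, e, c).
On a 9-cycle, p^9 is the identity, so p^48 = p^3 there (48 ≡ 3 mod 9).
Advancing 3 steps from g: g → i → h → f.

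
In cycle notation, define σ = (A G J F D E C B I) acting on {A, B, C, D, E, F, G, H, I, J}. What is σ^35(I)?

B

I lies in the 9-cycle (A G J F D E C B I).
Powers repeat with period 9 on this cycle, and 35 mod 9 = 8, so σ^35(I) = σ^8(I).
Advancing 8 steps from I: I → A → G → J → F → D → E → C → B.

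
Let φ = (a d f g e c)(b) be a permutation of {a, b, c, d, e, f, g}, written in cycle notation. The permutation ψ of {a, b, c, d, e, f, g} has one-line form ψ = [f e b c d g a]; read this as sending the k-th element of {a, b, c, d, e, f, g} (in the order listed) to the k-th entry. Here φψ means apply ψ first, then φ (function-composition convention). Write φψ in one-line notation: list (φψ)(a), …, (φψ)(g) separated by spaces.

g c b a f e d

Chase each element through ψ then φ: a → f → g; b → e → c; c → b → b; d → c → a; e → d → f; f → g → e; g → a → d.
So φψ in one-line form is g c b a f e d.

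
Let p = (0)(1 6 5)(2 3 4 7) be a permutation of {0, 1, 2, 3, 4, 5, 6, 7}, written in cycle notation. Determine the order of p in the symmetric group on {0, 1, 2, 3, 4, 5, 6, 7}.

The disjoint cycles have lengths 4, 3, 1.
The order is lcm(4, 3) = 12.

12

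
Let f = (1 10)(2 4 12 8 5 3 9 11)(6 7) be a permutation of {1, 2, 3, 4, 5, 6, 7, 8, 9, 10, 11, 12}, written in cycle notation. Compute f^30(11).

3

11 lies in the 8-cycle (2 4 12 8 5 3 9 11).
On an 8-cycle, f^8 is the identity, so f^30 = f^6 there (30 ≡ 6 mod 8).
Advancing 6 steps from 11: 11 → 2 → 4 → 12 → 8 → 5 → 3.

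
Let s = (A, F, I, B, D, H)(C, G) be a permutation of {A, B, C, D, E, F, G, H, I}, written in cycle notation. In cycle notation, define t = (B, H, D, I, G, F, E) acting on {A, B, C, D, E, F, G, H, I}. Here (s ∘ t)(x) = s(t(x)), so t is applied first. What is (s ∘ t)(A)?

(s ∘ t)(A) = s(t(A)). t(A) = A, then s(A) = F. So (s ∘ t)(A) = F.

F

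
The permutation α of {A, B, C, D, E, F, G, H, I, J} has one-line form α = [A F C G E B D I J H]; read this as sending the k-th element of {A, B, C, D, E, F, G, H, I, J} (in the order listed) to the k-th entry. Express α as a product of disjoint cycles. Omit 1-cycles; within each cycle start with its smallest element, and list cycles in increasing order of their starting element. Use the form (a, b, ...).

From B: B → F → B, closing the cycle (B, F).
Continuing from each remaining unvisited element yields (B, F)(D, G)(H, I, J).

(B, F)(D, G)(H, I, J)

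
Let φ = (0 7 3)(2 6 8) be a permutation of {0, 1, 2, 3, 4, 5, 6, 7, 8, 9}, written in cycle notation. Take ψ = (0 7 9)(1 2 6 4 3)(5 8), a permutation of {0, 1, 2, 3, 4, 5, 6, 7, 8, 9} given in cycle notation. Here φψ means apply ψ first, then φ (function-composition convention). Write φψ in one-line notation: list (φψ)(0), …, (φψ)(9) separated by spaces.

(φψ)(x) = φ(ψ(x)). Computing each image: φ(ψ(0)) = φ(7) = 3, φ(ψ(1)) = φ(2) = 6, φ(ψ(2)) = φ(6) = 8, φ(ψ(3)) = φ(1) = 1, φ(ψ(4)) = φ(3) = 0, φ(ψ(5)) = φ(8) = 2, φ(ψ(6)) = φ(4) = 4, φ(ψ(7)) = φ(9) = 9, φ(ψ(8)) = φ(5) = 5, φ(ψ(9)) = φ(0) = 7.
Hence φψ = [3 6 8 1 0 2 4 9 5 7].

3 6 8 1 0 2 4 9 5 7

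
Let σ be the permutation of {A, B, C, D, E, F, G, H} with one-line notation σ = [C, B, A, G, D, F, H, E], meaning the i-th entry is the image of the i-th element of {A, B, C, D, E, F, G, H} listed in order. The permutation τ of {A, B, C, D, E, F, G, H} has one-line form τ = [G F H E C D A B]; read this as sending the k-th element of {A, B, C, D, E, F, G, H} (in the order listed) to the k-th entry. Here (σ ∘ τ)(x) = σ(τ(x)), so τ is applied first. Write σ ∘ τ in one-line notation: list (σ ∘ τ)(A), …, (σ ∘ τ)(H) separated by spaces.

H F E D A G C B

(σ ∘ τ)(x) = σ(τ(x)). Computing each image: σ(τ(A)) = σ(G) = H, σ(τ(B)) = σ(F) = F, σ(τ(C)) = σ(H) = E, σ(τ(D)) = σ(E) = D, σ(τ(E)) = σ(C) = A, σ(τ(F)) = σ(D) = G, σ(τ(G)) = σ(A) = C, σ(τ(H)) = σ(B) = B.
Hence σ ∘ τ = [H F E D A G C B].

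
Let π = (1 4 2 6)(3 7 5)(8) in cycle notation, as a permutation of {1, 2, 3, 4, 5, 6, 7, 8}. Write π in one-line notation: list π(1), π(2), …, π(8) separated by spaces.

4 6 7 2 3 1 5 8

Image by image: 1↦4, 2↦6, 3↦7, 4↦2, 5↦3, 6↦1, 7↦5, 8↦8.
So the one-line form is 4 6 7 2 3 1 5 8.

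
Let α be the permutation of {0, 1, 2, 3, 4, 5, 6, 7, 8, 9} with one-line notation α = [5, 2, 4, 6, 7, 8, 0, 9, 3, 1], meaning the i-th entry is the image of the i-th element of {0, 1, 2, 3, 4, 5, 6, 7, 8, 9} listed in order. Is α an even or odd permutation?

even

In disjoint-cycle form the cycle lengths are 5, 5.
A cycle is odd iff its length is even; α has 0 even-length cycles, so sgn(α) = (−1)^0 and α is even.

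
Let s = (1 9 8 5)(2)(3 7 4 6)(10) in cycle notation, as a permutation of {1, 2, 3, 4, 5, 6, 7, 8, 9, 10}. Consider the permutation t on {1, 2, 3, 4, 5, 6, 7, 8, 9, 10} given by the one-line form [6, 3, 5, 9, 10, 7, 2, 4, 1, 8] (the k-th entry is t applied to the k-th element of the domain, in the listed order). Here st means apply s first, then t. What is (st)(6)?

5

First apply s: s(6) = 3, then t(3) = 5. Thus (st)(6) = 5.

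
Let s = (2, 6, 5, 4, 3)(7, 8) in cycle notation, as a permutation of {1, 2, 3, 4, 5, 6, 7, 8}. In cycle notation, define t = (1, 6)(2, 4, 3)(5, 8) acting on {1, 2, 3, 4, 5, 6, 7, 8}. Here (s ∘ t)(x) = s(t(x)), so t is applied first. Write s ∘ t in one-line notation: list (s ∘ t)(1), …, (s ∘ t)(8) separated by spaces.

For each element, apply t then s: 1 → 6 → 5; 2 → 4 → 3; 3 → 2 → 6; 4 → 3 → 2; 5 → 8 → 7; 6 → 1 → 1; 7 → 7 → 8; 8 → 5 → 4.
Collecting the images, s ∘ t = [5 3 6 2 7 1 8 4].

5 3 6 2 7 1 8 4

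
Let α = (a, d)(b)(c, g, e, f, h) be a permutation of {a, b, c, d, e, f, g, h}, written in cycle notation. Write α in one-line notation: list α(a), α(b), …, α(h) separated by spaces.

Each element maps to the next entry in its cycle (wrapping to the front): a→d, b→b, c→g, d→a, e→f, f→h, g→e, h→c.
Listing these in domain order gives d b g a f h e c.

d b g a f h e c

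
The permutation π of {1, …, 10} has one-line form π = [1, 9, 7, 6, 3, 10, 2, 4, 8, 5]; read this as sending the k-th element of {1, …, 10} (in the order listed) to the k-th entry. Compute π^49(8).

5

Tracing 8 → 4 → … returns to 8 after 9 steps, so 8 lies in a 9-cycle (2, 9, 8, 4, 6, 10, 5, 3, 7).
Since the cycle has length 9, π^49 acts on it the same as π^4 (49 mod 9 = 4).
Stepping 4 places around the cycle: 8 → 4 → 6 → 10 → 5.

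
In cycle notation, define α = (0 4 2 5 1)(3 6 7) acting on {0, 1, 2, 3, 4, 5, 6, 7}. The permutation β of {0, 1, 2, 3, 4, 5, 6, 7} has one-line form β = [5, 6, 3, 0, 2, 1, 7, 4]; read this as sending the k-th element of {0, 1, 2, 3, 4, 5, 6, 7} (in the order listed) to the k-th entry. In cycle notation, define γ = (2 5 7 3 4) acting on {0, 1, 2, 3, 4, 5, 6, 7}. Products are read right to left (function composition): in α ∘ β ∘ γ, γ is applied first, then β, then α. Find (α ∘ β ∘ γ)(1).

7

Chase 1: γ(1) = 1; β(1) = 6; α(6) = 7. Hence (α ∘ β ∘ γ)(1) = 7.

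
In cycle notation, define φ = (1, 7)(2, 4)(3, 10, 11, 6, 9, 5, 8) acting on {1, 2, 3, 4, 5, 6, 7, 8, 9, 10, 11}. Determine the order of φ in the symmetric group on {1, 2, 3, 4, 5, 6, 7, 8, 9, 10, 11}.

14

The cycle type of φ is (7, 2, 2).
The order of φ is the least common multiple of its cycle lengths: lcm(7, 2, 2) = 14.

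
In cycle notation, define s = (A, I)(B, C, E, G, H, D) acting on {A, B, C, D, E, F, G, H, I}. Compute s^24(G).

G lies in the 6-cycle (B, C, E, G, H, D).
Powers repeat with period 6 on this cycle, and 24 mod 6 = 0, so s^24(G) = s^0(G).
So s^24(G) = G.

G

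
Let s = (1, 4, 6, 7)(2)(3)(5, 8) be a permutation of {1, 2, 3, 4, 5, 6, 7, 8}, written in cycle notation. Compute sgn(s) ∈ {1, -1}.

1

The cycle lengths are 4, 2, 1, 1.
A cycle is odd iff its length is even; s has 2 even-length cycles, so sgn(s) = (−1)^2 and s is even.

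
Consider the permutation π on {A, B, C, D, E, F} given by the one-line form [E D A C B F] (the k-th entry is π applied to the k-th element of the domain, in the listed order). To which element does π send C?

C is element number 3 of the domain, and entry number 3 of the one-line form is A, so π(C) = A.

A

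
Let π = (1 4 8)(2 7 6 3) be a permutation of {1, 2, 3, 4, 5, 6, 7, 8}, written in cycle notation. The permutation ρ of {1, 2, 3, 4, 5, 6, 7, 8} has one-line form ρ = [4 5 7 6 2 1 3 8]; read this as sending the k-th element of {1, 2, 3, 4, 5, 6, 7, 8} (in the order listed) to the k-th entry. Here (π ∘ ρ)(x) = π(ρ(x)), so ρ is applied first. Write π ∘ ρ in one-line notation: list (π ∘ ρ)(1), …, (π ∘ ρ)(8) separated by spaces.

(π ∘ ρ)(x) = π(ρ(x)). Computing each image: π(ρ(1)) = π(4) = 8, π(ρ(2)) = π(5) = 5, π(ρ(3)) = π(7) = 6, π(ρ(4)) = π(6) = 3, π(ρ(5)) = π(2) = 7, π(ρ(6)) = π(1) = 4, π(ρ(7)) = π(3) = 2, π(ρ(8)) = π(8) = 1.
Hence π ∘ ρ = [8 5 6 3 7 4 2 1].

8 5 6 3 7 4 2 1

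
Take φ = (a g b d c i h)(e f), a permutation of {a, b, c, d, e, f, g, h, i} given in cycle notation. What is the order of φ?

14

The disjoint cycles have lengths 7, 2.
Since disjoint cycles commute, ord(φ) = lcm(7, 2) = 14.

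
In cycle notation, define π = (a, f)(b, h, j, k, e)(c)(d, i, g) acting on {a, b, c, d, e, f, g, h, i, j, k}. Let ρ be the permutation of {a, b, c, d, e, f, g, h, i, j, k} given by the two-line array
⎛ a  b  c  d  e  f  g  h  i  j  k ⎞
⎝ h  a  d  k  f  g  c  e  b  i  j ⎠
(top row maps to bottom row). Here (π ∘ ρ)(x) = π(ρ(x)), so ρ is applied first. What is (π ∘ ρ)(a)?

j

ρ(a) = h, then π(h) = j; composing gives (π ∘ ρ)(a) = j.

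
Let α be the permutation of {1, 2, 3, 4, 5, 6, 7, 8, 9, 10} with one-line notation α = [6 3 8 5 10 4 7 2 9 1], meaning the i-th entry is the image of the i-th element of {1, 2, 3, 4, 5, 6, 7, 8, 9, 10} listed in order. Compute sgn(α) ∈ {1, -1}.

In disjoint-cycle form the cycle lengths are 5, 3, 1, 1.
A cycle of length ℓ contributes ℓ−1 transpositions, so α is a product of 4 + 2 = 6 transpositions — even.

1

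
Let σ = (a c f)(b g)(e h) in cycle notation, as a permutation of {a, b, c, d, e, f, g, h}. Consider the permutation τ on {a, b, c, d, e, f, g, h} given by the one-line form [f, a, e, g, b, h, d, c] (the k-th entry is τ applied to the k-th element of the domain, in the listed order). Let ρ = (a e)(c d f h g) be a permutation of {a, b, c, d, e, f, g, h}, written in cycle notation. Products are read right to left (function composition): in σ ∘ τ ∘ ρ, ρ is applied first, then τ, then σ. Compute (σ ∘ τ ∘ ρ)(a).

g

Apply the permutations in order: ρ(a) = e, then τ(e) = b, then σ(b) = g. So (σ ∘ τ ∘ ρ)(a) = g.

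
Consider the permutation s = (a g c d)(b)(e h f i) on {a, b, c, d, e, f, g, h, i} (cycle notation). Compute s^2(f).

f lies in the 4-cycle (e h f i).
Advancing 2 steps from f: f → i → e.

e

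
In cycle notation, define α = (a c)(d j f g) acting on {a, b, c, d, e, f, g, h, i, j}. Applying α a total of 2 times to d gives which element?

d lies in the 4-cycle (d j f g).
Stepping 2 places around the cycle: d → j → f.

f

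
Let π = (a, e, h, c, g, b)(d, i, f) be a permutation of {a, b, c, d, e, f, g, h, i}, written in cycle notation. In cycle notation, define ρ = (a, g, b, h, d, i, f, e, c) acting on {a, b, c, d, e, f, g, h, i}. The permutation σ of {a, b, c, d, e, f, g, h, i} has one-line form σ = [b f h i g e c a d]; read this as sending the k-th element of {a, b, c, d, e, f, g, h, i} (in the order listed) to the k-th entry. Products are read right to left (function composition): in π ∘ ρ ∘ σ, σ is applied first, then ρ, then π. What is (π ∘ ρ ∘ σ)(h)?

Chase h: σ(h) = a; ρ(a) = g; π(g) = b. Hence (π ∘ ρ ∘ σ)(h) = b.

b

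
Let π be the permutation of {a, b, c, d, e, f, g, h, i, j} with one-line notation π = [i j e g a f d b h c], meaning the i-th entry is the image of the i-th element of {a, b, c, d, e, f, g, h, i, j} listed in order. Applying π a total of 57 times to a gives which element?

Tracing a → i → … returns to a after 7 steps, so a lies in a 7-cycle (a i h b j c e).
Powers repeat with period 7 on this cycle, and 57 mod 7 = 1, so π^57(a) = π^1(a).
Stepping 1 place around the cycle: a → i.

i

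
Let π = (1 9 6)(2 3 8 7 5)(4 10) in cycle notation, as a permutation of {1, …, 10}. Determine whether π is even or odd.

odd

The cycle lengths are 5, 3, 2.
A cycle is odd iff its length is even; π has 1 even-length cycle, so sgn(π) = (−1)^1 and π is odd.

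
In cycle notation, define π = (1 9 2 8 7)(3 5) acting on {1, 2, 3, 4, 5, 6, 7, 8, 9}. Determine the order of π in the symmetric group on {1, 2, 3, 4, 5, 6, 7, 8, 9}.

The cycle type of π is (5, 2, 1, 1).
Since disjoint cycles commute, ord(π) = lcm(5, 2) = 10.

10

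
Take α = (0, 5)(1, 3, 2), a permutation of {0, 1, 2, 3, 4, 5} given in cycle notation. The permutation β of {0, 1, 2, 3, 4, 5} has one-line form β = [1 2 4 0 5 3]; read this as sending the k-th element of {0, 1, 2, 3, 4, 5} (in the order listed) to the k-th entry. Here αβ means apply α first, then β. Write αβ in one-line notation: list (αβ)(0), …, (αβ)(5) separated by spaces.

Chase each element through α then β: 0 → 5 → 3; 1 → 3 → 0; 2 → 1 → 2; 3 → 2 → 4; 4 → 4 → 5; 5 → 0 → 1.
So αβ in one-line form is 3 0 2 4 5 1.

3 0 2 4 5 1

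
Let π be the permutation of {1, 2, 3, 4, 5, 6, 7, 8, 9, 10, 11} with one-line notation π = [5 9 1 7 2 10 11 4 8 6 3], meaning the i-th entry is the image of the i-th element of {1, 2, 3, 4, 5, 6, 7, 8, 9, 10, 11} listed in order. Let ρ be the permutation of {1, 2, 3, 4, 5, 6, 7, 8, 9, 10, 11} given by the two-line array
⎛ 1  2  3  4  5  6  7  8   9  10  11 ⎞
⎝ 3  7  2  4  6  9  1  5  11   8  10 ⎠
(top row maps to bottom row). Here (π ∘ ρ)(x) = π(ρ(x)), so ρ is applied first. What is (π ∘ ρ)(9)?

(π ∘ ρ)(9) = π(ρ(9)). ρ(9) = 11, then π(11) = 3. So (π ∘ ρ)(9) = 3.

3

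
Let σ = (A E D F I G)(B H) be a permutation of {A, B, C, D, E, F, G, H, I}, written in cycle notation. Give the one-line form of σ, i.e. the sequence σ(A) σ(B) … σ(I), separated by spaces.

E H C F D I A B G

Image by image: A→E, B→H, C→C, D→F, E→D, F→I, G→A, H→B, I→G.
So the one-line form is E H C F D I A B G.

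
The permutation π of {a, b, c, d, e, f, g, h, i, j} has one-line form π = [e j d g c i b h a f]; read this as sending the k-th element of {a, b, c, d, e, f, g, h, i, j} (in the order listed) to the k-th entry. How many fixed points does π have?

1

The fixed points (elements with π(x) = x) are {h}, so there is 1.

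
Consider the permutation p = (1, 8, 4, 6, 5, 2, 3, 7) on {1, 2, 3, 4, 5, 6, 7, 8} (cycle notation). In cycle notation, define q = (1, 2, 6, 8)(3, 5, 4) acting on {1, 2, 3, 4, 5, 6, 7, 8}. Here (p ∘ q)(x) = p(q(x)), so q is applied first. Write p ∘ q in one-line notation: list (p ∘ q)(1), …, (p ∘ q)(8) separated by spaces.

3 5 2 7 6 4 1 8

(p ∘ q)(x) = p(q(x)). Computing each image: p(q(1)) = p(2) = 3, p(q(2)) = p(6) = 5, p(q(3)) = p(5) = 2, p(q(4)) = p(3) = 7, p(q(5)) = p(4) = 6, p(q(6)) = p(8) = 4, p(q(7)) = p(7) = 1, p(q(8)) = p(1) = 8.
Hence p ∘ q = [3 5 2 7 6 4 1 8].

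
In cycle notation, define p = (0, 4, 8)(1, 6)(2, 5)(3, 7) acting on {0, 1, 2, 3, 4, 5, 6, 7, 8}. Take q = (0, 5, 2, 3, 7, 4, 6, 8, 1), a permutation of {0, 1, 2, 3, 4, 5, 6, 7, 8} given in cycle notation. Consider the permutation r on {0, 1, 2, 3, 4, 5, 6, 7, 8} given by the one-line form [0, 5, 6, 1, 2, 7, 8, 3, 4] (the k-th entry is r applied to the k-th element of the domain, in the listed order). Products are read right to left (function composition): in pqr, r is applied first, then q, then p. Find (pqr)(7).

Apply the permutations in order: r(7) = 3, then q(3) = 7, then p(7) = 3. So (pqr)(7) = 3.

3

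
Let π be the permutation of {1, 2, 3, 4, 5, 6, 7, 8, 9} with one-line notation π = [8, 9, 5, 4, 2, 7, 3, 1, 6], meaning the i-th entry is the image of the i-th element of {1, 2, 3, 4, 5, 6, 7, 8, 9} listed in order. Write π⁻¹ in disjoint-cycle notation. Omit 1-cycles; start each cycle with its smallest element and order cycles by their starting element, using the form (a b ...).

(1 8)(2 5 3 7 6 9)

First write π in disjoint cycles: (1 8)(2 9 6 7 3 5).
Reversing each cycle (and rotating so the smallest element leads) gives π⁻¹ = (1 8)(2 5 3 7 6 9).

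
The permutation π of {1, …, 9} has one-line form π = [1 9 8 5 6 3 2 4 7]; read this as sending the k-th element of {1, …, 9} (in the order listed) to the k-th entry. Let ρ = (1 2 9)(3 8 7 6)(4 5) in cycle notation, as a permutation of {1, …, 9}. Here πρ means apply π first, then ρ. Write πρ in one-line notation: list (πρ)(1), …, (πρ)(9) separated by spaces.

(πρ)(x) = ρ(π(x)). Computing each image: ρ(π(1)) = ρ(1) = 2, ρ(π(2)) = ρ(9) = 1, ρ(π(3)) = ρ(8) = 7, ρ(π(4)) = ρ(5) = 4, ρ(π(5)) = ρ(6) = 3, ρ(π(6)) = ρ(3) = 8, ρ(π(7)) = ρ(2) = 9, ρ(π(8)) = ρ(4) = 5, ρ(π(9)) = ρ(7) = 6.
Hence πρ = [2 1 7 4 3 8 9 5 6].

2 1 7 4 3 8 9 5 6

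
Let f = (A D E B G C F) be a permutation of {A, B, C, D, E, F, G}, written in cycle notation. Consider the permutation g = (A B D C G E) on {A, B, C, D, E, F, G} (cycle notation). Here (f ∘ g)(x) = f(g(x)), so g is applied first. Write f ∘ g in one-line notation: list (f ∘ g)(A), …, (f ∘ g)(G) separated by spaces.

G E C F D A B

(f ∘ g)(x) = f(g(x)). Computing each image: f(g(A)) = f(B) = G, f(g(B)) = f(D) = E, f(g(C)) = f(G) = C, f(g(D)) = f(C) = F, f(g(E)) = f(A) = D, f(g(F)) = f(F) = A, f(g(G)) = f(E) = B.
Hence f ∘ g = [G E C F D A B].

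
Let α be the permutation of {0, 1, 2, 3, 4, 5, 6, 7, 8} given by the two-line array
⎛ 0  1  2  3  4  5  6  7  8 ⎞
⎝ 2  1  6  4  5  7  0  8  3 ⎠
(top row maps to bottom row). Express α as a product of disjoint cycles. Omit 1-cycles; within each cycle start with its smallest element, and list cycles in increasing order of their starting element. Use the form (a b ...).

(0 2 6)(3 4 5 7 8)

Start at 0 and follow images: 0 → 2 → 6 → 0, giving the cycle (0 2 6).
Repeating from the next unused element and collecting all non-trivial cycles gives (0 2 6)(3 4 5 7 8).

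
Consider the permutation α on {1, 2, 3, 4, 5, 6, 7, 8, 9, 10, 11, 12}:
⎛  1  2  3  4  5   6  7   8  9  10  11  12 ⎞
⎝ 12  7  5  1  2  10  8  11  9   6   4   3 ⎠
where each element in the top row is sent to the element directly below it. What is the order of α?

The disjoint-cycle form of α has cycle lengths 9, 2, 1.
The order is lcm(9, 2) = 18.

18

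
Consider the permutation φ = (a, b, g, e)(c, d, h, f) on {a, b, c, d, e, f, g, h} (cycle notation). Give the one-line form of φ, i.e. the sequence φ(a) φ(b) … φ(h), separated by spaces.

b g d h a c e f

Reading each image from the cycles: a→b, b→g, c→d, d→h, e→a, f→c, g→e, h→f.
Listing these in domain order gives b g d h a c e f.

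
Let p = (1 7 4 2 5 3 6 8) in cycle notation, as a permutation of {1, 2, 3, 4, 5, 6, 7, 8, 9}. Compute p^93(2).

1

2 lies in the 8-cycle (1 7 4 2 5 3 6 8).
On an 8-cycle, p^8 is the identity, so p^93 = p^5 there (93 ≡ 5 mod 8).
Advancing 5 steps from 2: 2 → 5 → 3 → 6 → 8 → 1.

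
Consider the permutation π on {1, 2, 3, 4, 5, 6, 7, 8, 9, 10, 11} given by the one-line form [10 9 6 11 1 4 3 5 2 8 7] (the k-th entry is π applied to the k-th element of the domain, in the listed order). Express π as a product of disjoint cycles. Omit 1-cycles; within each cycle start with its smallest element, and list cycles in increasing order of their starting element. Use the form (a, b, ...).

(1, 10, 8, 5)(2, 9)(3, 6, 4, 11, 7)

Start at 1 and follow images: 1 → 10 → 8 → 5 → 1, giving the cycle (1, 10, 8, 5).
Repeating from the next unused element and collecting all non-trivial cycles gives (1, 10, 8, 5)(2, 9)(3, 6, 4, 11, 7).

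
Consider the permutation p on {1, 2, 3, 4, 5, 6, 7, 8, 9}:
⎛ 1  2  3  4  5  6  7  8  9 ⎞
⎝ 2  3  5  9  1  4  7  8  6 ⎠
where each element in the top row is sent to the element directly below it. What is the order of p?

12

Decomposing into disjoint cycles gives cycle lengths 4, 3, 1, 1.
Since disjoint cycles commute, ord(p) = lcm(4, 3) = 12.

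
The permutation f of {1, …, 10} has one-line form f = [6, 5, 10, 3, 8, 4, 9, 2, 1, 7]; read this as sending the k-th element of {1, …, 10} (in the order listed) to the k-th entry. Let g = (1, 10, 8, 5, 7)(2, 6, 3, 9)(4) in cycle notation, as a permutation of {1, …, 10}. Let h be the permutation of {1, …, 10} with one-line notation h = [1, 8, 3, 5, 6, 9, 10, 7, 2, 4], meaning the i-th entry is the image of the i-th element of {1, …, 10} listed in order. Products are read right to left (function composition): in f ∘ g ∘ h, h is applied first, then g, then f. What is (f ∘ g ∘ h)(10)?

Chase 10: h(10) = 4; g(4) = 4; f(4) = 3. Hence (f ∘ g ∘ h)(10) = 3.

3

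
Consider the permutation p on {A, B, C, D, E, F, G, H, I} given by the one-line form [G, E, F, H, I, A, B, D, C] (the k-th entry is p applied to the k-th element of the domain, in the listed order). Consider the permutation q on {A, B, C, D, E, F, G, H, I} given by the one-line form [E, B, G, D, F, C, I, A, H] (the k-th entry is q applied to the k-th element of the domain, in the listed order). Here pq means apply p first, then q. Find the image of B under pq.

F

p(B) = E, then q(E) = F; composing gives (pq)(B) = F.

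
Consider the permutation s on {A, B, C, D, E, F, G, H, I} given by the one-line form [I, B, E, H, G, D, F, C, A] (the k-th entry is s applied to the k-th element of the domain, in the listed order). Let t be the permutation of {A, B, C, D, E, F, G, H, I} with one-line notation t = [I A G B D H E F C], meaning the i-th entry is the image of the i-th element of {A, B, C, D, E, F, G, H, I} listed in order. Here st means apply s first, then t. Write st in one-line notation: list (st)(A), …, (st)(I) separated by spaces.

C A D F E B H G I

(st)(x) = t(s(x)). Computing each image: t(s(A)) = t(I) = C, t(s(B)) = t(B) = A, t(s(C)) = t(E) = D, t(s(D)) = t(H) = F, t(s(E)) = t(G) = E, t(s(F)) = t(D) = B, t(s(G)) = t(F) = H, t(s(H)) = t(C) = G, t(s(I)) = t(A) = I.
Hence st = [C A D F E B H G I].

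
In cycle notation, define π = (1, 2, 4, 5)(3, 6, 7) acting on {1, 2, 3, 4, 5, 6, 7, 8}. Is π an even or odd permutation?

The cycle lengths are 4, 3, 1.
A cycle of length ℓ contributes ℓ−1 transpositions, so π is a product of 3 + 2 = 5 transpositions — odd.

odd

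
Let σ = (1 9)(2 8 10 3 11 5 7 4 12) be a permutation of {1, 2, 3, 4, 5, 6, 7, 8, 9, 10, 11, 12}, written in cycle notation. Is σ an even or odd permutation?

The cycle lengths are 9, 2, 1.
A cycle of length ℓ contributes ℓ−1 transpositions, so σ is a product of 8 + 1 = 9 transpositions — odd.

odd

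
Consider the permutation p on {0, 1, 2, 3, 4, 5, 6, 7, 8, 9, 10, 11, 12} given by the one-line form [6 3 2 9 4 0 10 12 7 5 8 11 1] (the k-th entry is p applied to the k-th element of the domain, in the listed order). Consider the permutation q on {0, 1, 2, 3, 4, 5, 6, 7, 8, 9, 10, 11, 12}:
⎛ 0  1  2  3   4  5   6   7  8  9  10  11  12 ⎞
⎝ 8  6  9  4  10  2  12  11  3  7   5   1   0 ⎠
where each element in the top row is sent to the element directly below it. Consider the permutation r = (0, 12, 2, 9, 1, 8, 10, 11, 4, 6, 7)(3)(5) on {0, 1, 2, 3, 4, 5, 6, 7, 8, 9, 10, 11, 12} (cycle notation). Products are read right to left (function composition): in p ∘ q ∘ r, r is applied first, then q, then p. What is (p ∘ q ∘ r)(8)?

0

(p ∘ q ∘ r)(8) = p(q(r(8))). r(8) = 10, then q(10) = 5, then p(5) = 0, so the result is 0.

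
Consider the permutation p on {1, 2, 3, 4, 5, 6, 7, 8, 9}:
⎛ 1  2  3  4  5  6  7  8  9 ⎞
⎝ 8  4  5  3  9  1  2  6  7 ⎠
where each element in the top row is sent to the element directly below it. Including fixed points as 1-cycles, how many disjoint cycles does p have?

The cycle decomposition is (1, 8, 6)(2, 4, 3, 5, 9, 7), which has 2 cycles (counting 1-cycles).

2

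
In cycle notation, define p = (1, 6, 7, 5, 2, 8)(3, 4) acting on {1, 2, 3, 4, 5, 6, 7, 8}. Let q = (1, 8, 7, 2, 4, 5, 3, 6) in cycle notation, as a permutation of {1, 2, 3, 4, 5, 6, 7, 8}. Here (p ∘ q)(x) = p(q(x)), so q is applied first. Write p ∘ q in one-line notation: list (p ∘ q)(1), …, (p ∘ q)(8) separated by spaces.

(p ∘ q)(x) = p(q(x)). Computing each image: p(q(1)) = p(8) = 1, p(q(2)) = p(4) = 3, p(q(3)) = p(6) = 7, p(q(4)) = p(5) = 2, p(q(5)) = p(3) = 4, p(q(6)) = p(1) = 6, p(q(7)) = p(2) = 8, p(q(8)) = p(7) = 5.
Hence p ∘ q = [1 3 7 2 4 6 8 5].

1 3 7 2 4 6 8 5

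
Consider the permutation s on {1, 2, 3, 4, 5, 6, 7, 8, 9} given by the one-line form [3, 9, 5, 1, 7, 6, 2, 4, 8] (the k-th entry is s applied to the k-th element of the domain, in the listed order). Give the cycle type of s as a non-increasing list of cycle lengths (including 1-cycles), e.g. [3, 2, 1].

[8, 1]

The disjoint cycles are (1, 3, 5, 7, 2, 9, 8, 4)(6), with lengths 8, 1 in non-increasing order.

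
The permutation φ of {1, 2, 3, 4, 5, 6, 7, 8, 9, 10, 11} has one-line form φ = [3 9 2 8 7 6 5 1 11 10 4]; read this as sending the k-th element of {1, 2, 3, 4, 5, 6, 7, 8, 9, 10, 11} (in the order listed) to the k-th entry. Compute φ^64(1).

Tracing 1 → 3 → … returns to 1 after 7 steps, so 1 lies in a 7-cycle (1, 3, 2, 9, 11, 4, 8).
Powers repeat with period 7 on this cycle, and 64 mod 7 = 1, so φ^64(1) = φ^1(1).
Advancing 1 step from 1: 1 → 3.

3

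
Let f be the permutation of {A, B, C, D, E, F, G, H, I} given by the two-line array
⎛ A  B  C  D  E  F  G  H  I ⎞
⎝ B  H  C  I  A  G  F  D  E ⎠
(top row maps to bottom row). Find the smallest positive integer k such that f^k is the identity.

Writing f as disjoint cycles, the cycle lengths are 6, 2, 1.
Since disjoint cycles commute, ord(f) = lcm(6, 2) = 6.

6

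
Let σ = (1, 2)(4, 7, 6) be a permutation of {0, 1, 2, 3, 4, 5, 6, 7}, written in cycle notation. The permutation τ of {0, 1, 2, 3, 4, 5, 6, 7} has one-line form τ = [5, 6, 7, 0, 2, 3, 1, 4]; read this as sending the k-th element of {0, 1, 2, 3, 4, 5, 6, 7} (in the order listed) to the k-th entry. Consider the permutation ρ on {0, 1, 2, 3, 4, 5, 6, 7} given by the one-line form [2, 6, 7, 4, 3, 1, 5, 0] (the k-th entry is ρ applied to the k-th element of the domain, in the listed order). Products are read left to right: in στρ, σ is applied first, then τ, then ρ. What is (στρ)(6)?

Apply the permutations in order: σ(6) = 4, then τ(4) = 2, then ρ(2) = 7. So (στρ)(6) = 7.

7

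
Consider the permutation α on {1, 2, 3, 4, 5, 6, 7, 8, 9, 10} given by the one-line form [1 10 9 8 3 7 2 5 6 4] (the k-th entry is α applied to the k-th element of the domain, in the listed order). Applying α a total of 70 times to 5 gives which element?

Tracing 5 → 3 → … returns to 5 after 9 steps, so 5 lies in a 9-cycle (2 10 4 8 5 3 9 6 7).
Since the cycle has length 9, α^70 acts on it the same as α^7 (70 mod 9 = 7).
Advancing 7 steps from 5: 5 → 3 → 9 → 6 → 7 → 2 → 10 → 4.

4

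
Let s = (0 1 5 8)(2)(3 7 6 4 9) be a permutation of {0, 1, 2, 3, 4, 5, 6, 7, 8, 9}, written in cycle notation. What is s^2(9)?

7

9 lies in the 5-cycle (3 7 6 4 9).
Stepping 2 places around the cycle: 9 → 3 → 7.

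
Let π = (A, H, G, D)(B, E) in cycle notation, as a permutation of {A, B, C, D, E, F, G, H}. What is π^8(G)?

G lies in the 4-cycle (A, H, G, D).
On a 4-cycle, π^4 is the identity, so π^8 = π^0 there (8 ≡ 0 mod 4).
So π^8(G) = G.

G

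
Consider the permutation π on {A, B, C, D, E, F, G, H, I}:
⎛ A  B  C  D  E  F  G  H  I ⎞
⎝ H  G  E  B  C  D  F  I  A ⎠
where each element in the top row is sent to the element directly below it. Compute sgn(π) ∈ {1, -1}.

In disjoint-cycle form the cycle lengths are 4, 3, 2.
A cycle is odd iff its length is even; π has 2 even-length cycles, so sgn(π) = (−1)^2 and π is even.

1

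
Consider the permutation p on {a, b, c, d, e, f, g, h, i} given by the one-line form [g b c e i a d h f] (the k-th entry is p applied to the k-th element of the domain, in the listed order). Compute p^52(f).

Tracing f → a → … returns to f after 6 steps, so f lies in a 6-cycle (a g d e i f).
Since the cycle has length 6, p^52 acts on it the same as p^4 (52 mod 6 = 4).
Stepping 4 places around the cycle: f → a → g → d → e.

e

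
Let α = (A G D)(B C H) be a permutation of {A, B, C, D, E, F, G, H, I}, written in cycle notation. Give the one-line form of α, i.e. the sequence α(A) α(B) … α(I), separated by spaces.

G C H A E F D B I

Reading each image from the cycles: A↦G, B↦C, C↦H, D↦A, E↦E, F↦F, G↦D, H↦B, I↦I.
So the one-line form is G C H A E F D B I.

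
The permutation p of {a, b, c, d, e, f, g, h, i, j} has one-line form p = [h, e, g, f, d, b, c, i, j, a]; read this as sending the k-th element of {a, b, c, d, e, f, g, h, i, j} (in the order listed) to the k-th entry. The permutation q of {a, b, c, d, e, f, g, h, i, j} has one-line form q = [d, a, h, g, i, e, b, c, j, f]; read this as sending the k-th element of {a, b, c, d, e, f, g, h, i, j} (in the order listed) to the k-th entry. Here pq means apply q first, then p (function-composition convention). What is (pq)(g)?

e

q(g) = b, then p(b) = e; composing gives (pq)(g) = e.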